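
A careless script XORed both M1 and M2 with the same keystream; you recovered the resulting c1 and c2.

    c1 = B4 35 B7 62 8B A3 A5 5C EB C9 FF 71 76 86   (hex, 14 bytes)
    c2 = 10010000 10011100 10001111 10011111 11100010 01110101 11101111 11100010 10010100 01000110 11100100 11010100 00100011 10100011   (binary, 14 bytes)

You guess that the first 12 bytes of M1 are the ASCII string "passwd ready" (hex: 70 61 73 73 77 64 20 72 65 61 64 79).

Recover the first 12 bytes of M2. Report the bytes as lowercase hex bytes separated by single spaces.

54 c8 4b 8e 1e b2 6a cc 1a ee 7f dc

First, c1 ⊕ c2 = (M1 ⊕ K) ⊕ (M2 ⊕ K) = M1 ⊕ M2, so the key drops out. Then M2 = (M1 ⊕ M2) ⊕ M1 over the first 12 bytes.
byte 0: (b4 ⊕ 90) ⊕ 70 = 24 ⊕ 70 = 54
byte 1: (35 ⊕ 9c) ⊕ 61 = a9 ⊕ 61 = c8
byte 2: (b7 ⊕ 8f) ⊕ 73 = 38 ⊕ 73 = 4b
byte 3: (62 ⊕ 9f) ⊕ 73 = fd ⊕ 73 = 8e
byte 4: (8b ⊕ e2) ⊕ 77 = 69 ⊕ 77 = 1e
byte 5: (a3 ⊕ 75) ⊕ 64 = d6 ⊕ 64 = b2
byte 6: (a5 ⊕ ef) ⊕ 20 = 4a ⊕ 20 = 6a
byte 7: (5c ⊕ e2) ⊕ 72 = be ⊕ 72 = cc
byte 8: (eb ⊕ 94) ⊕ 65 = 7f ⊕ 65 = 1a
byte 9: (c9 ⊕ 46) ⊕ 61 = 8f ⊕ 61 = ee
byte 10: (ff ⊕ e4) ⊕ 64 = 1b ⊕ 64 = 7f
byte 11: (71 ⊕ d4) ⊕ 79 = a5 ⊕ 79 = dc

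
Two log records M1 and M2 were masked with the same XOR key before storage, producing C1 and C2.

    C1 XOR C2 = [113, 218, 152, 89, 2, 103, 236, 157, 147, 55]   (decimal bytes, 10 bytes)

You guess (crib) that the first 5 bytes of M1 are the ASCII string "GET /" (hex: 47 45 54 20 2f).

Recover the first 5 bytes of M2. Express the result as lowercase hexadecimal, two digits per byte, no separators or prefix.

369fcc792d

Since C1 ⊕ C2 = M1 ⊕ M2, XORing with the guessed M1 bytes yields the corresponding M2 bytes: M2 = (C1 ⊕ C2) ⊕ M1.
71 ⊕ 47 = 36
da ⊕ 45 = 9f
98 ⊕ 54 = cc
59 ⊕ 20 = 79
02 ⊕ 2f = 2d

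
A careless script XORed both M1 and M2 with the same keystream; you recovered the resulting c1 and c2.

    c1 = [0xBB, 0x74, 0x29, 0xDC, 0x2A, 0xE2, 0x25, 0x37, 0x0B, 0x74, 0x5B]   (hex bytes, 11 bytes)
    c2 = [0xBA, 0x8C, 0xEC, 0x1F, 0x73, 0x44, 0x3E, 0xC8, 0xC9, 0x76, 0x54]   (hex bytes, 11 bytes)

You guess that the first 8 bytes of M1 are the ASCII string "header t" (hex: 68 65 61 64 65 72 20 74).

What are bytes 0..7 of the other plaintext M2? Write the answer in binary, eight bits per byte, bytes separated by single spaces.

First, c1 ⊕ c2 = (M1 ⊕ K) ⊕ (M2 ⊕ K) = M1 ⊕ M2, so the key drops out. Then M2 = (M1 ⊕ M2) ⊕ M1 over the first 8 bytes.
byte 0: (bb XOR ba) XOR 68 = 01 XOR 68 = 69
byte 1: (74 XOR 8c) XOR 65 = f8 XOR 65 = 9d
byte 2: (29 XOR ec) XOR 61 = c5 XOR 61 = a4
byte 3: (dc XOR 1f) XOR 64 = c3 XOR 64 = a7
byte 4: (2a XOR 73) XOR 65 = 59 XOR 65 = 3c
byte 5: (e2 XOR 44) XOR 72 = a6 XOR 72 = d4
byte 6: (25 XOR 3e) XOR 20 = 1b XOR 20 = 3b
byte 7: (37 XOR c8) XOR 74 = ff XOR 74 = 8b

01101001 10011101 10100100 10100111 00111100 11010100 00111011 10001011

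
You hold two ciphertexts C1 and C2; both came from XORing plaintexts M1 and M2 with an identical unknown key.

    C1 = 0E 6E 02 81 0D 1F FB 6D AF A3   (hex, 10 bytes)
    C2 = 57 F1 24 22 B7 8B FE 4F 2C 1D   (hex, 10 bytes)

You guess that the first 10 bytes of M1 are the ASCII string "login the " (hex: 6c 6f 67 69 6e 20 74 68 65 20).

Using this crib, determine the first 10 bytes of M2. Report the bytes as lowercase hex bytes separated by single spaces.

35 f0 41 ca d4 b4 71 4a e6 9e

First, C1 ⊕ C2 = (M1 ⊕ K) ⊕ (M2 ⊕ K) = M1 ⊕ M2, so the key drops out. Then M2 = (M1 ⊕ M2) ⊕ M1 over the first 10 bytes.
byte 0: (0e ^ 57) ^ 6c = 59 ^ 6c = 35
byte 1: (6e ^ f1) ^ 6f = 9f ^ 6f = f0
byte 2: (02 ^ 24) ^ 67 = 26 ^ 67 = 41
byte 3: (81 ^ 22) ^ 69 = a3 ^ 69 = ca
byte 4: (0d ^ b7) ^ 6e = ba ^ 6e = d4
byte 5: (1f ^ 8b) ^ 20 = 94 ^ 20 = b4
byte 6: (fb ^ fe) ^ 74 = 05 ^ 74 = 71
byte 7: (6d ^ 4f) ^ 68 = 22 ^ 68 = 4a
byte 8: (af ^ 2c) ^ 65 = 83 ^ 65 = e6
byte 9: (a3 ^ 1d) ^ 20 = be ^ 20 = 9e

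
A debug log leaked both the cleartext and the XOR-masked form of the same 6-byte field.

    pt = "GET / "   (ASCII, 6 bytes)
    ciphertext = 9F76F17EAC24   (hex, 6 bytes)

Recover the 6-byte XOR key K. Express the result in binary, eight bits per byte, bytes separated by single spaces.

Since ciphertext = pt ⊕ K, XORing both sides with pt gives K = pt ⊕ ciphertext.
47 ⊕ 9f = d8
45 ⊕ 76 = 33
54 ⊕ f1 = a5
20 ⊕ 7e = 5e
2f ⊕ ac = 83
20 ⊕ 24 = 04

11011000 00110011 10100101 01011110 10000011 00000100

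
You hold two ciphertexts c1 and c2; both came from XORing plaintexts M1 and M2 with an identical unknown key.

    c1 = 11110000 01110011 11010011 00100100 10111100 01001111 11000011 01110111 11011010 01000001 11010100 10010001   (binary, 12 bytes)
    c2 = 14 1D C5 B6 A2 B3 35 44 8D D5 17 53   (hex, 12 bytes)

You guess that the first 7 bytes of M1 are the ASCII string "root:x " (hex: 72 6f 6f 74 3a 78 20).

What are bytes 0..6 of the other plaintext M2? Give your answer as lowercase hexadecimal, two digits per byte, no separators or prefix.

First, c1 ⊕ c2 = (M1 ⊕ K) ⊕ (M2 ⊕ K) = M1 ⊕ M2, so the key drops out. Then M2 = (M1 ⊕ M2) ⊕ M1 over the first 7 bytes.
byte 0: (f0 xor 14) xor 72 = e4 xor 72 = 96
byte 1: (73 xor 1d) xor 6f = 6e xor 6f = 01
byte 2: (d3 xor c5) xor 6f = 16 xor 6f = 79
byte 3: (24 xor b6) xor 74 = 92 xor 74 = e6
byte 4: (bc xor a2) xor 3a = 1e xor 3a = 24
byte 5: (4f xor b3) xor 78 = fc xor 78 = 84
byte 6: (c3 xor 35) xor 20 = f6 xor 20 = d6

960179e62484d6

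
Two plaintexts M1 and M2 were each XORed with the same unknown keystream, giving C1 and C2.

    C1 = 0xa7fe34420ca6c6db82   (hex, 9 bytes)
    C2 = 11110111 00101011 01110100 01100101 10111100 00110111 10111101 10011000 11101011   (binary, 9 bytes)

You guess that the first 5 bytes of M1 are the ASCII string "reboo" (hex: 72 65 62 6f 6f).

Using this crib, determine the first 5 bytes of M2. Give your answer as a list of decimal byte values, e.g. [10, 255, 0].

[34, 176, 34, 72, 223]

First, C1 ⊕ C2 = (M1 ⊕ K) ⊕ (M2 ⊕ K) = M1 ⊕ M2, so the key drops out. Then M2 = (M1 ⊕ M2) ⊕ M1 over the first 5 bytes.
byte 0: (a7 ^ f7) ^ 72 = 50 ^ 72 = 22
byte 1: (fe ^ 2b) ^ 65 = d5 ^ 65 = b0
byte 2: (34 ^ 74) ^ 62 = 40 ^ 62 = 22
byte 3: (42 ^ 65) ^ 6f = 27 ^ 6f = 48
byte 4: (0c ^ bc) ^ 6f = b0 ^ 6f = df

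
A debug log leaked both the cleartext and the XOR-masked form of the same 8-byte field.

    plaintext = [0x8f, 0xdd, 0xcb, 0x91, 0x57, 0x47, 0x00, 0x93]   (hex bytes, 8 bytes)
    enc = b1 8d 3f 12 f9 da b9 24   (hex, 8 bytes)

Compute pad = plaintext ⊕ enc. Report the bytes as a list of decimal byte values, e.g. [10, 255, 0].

[62, 80, 244, 131, 174, 157, 185, 183]

Since enc = plaintext ⊕ pad, XORing both sides with plaintext gives pad = plaintext ⊕ enc.
8f ⊕ b1 = 3e
dd ⊕ 8d = 50
cb ⊕ 3f = f4
91 ⊕ 12 = 83
57 ⊕ f9 = ae
47 ⊕ da = 9d
00 ⊕ b9 = b9
93 ⊕ 24 = b7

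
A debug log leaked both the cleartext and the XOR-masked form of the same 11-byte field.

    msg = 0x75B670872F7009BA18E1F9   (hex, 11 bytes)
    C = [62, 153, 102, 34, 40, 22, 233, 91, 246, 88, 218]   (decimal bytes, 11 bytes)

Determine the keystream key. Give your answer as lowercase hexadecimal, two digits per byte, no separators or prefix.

Since C = msg ⊕ key, XORing both sides with msg gives key = msg ⊕ C.
byte 0: 75 ^ 3e = 4b
byte 1: b6 ^ 99 = 2f
byte 2: 70 ^ 66 = 16
byte 3: 87 ^ 22 = a5
byte 4: 2f ^ 28 = 07
byte 5: 70 ^ 16 = 66
byte 6: 09 ^ e9 = e0
byte 7: ba ^ 5b = e1
byte 8: 18 ^ f6 = ee
byte 9: e1 ^ 58 = b9
byte 10: f9 ^ da = 23

4b2f16a50766e0e1eeb923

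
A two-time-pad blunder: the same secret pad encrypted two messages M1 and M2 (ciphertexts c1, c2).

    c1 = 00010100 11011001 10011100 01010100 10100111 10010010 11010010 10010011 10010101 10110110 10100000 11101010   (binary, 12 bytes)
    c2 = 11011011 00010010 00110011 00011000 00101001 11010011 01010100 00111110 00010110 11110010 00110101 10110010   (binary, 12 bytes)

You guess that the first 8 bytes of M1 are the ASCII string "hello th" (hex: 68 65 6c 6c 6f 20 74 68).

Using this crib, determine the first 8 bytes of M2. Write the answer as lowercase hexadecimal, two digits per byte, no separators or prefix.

First, c1 ⊕ c2 = (M1 ⊕ K) ⊕ (M2 ⊕ K) = M1 ⊕ M2, so the key drops out. Then M2 = (M1 ⊕ M2) ⊕ M1 over the first 8 bytes.
byte 0: (14 xor db) xor 68 = cf xor 68 = a7
byte 1: (d9 xor 12) xor 65 = cb xor 65 = ae
byte 2: (9c xor 33) xor 6c = af xor 6c = c3
byte 3: (54 xor 18) xor 6c = 4c xor 6c = 20
byte 4: (a7 xor 29) xor 6f = 8e xor 6f = e1
byte 5: (92 xor d3) xor 20 = 41 xor 20 = 61
byte 6: (d2 xor 54) xor 74 = 86 xor 74 = f2
byte 7: (93 xor 3e) xor 68 = ad xor 68 = c5

a7aec320e161f2c5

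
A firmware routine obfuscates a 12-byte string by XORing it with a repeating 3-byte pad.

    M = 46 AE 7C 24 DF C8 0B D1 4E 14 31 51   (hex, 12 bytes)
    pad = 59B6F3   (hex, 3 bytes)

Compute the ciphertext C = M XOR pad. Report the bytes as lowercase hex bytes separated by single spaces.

1f 18 8f 7d 69 3b 52 67 bd 4d 87 a2

The 3-byte key repeats, so the effective keystream is 59 b6 f3 59 b6 f3 59 b6 f3 59 b6 f3.
byte 0: 01000110 ⊕ 01011001 = 00011111
byte 1: 10101110 ⊕ 10110110 = 00011000
byte 2: 01111100 ⊕ 11110011 = 10001111
byte 3: 00100100 ⊕ 01011001 = 01111101
byte 4: 11011111 ⊕ 10110110 = 01101001
byte 5: 11001000 ⊕ 11110011 = 00111011
byte 6: 00001011 ⊕ 01011001 = 01010010
byte 7: 11010001 ⊕ 10110110 = 01100111
byte 8: 01001110 ⊕ 11110011 = 10111101
byte 9: 00010100 ⊕ 01011001 = 01001101
byte 10: 00110001 ⊕ 10110110 = 10000111
byte 11: 01010001 ⊕ 11110011 = 10100010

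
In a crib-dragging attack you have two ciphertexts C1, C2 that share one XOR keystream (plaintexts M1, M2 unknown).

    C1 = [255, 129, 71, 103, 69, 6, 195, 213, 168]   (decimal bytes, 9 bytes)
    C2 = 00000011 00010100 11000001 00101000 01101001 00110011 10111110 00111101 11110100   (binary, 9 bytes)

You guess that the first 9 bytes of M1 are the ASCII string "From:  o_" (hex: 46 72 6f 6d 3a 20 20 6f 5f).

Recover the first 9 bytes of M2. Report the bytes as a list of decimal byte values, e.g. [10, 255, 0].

First, C1 ⊕ C2 = (M1 ⊕ K) ⊕ (M2 ⊕ K) = M1 ⊕ M2, so the key drops out. Then M2 = (M1 ⊕ M2) ⊕ M1 over the first 9 bytes.
byte 0: (ff ⊕ 03) ⊕ 46 = fc ⊕ 46 = ba
byte 1: (81 ⊕ 14) ⊕ 72 = 95 ⊕ 72 = e7
byte 2: (47 ⊕ c1) ⊕ 6f = 86 ⊕ 6f = e9
byte 3: (67 ⊕ 28) ⊕ 6d = 4f ⊕ 6d = 22
byte 4: (45 ⊕ 69) ⊕ 3a = 2c ⊕ 3a = 16
byte 5: (06 ⊕ 33) ⊕ 20 = 35 ⊕ 20 = 15
byte 6: (c3 ⊕ be) ⊕ 20 = 7d ⊕ 20 = 5d
byte 7: (d5 ⊕ 3d) ⊕ 6f = e8 ⊕ 6f = 87
byte 8: (a8 ⊕ f4) ⊕ 5f = 5c ⊕ 5f = 03

[186, 231, 233, 34, 22, 21, 93, 135, 3]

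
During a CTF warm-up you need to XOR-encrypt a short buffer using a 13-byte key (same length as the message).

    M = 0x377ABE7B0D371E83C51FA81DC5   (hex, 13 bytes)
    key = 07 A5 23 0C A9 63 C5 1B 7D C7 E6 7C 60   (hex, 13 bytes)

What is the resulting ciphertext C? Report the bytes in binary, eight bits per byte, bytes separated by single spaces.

byte 0: 37 ⊕ 07 = 30
byte 1: 7a ⊕ a5 = df
byte 2: be ⊕ 23 = 9d
byte 3: 7b ⊕ 0c = 77
byte 4: 0d ⊕ a9 = a4
byte 5: 37 ⊕ 63 = 54
byte 6: 1e ⊕ c5 = db
byte 7: 83 ⊕ 1b = 98
byte 8: c5 ⊕ 7d = b8
byte 9: 1f ⊕ c7 = d8
byte 10: a8 ⊕ e6 = 4e
byte 11: 1d ⊕ 7c = 61
byte 12: c5 ⊕ 60 = a5

00110000 11011111 10011101 01110111 10100100 01010100 11011011 10011000 10111000 11011000 01001110 01100001 10100101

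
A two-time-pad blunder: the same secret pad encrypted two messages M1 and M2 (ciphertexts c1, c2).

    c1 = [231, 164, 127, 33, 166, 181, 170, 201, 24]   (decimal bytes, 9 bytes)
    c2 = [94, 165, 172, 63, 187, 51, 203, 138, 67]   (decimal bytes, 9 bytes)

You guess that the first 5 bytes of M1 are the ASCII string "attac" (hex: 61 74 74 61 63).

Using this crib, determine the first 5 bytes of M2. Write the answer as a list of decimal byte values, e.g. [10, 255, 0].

First, c1 ⊕ c2 = (M1 ⊕ K) ⊕ (M2 ⊕ K) = M1 ⊕ M2, so the key drops out. Then M2 = (M1 ⊕ M2) ⊕ M1 over the first 5 bytes.
byte 0: (e7 xor 5e) xor 61 = b9 xor 61 = d8
byte 1: (a4 xor a5) xor 74 = 01 xor 74 = 75
byte 2: (7f xor ac) xor 74 = d3 xor 74 = a7
byte 3: (21 xor 3f) xor 61 = 1e xor 61 = 7f
byte 4: (a6 xor bb) xor 63 = 1d xor 63 = 7e

[216, 117, 167, 127, 126]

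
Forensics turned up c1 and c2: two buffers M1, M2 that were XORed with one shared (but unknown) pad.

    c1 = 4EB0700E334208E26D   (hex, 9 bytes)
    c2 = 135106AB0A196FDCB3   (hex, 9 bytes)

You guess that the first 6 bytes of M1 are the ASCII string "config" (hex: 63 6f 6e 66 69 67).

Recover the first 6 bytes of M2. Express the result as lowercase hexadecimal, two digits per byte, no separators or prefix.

3e8e18c3503c

First, c1 ⊕ c2 = (M1 ⊕ K) ⊕ (M2 ⊕ K) = M1 ⊕ M2, so the key drops out. Then M2 = (M1 ⊕ M2) ⊕ M1 over the first 6 bytes.
byte 0: (4e ^ 13) ^ 63 = 5d ^ 63 = 3e
byte 1: (b0 ^ 51) ^ 6f = e1 ^ 6f = 8e
byte 2: (70 ^ 06) ^ 6e = 76 ^ 6e = 18
byte 3: (0e ^ ab) ^ 66 = a5 ^ 66 = c3
byte 4: (33 ^ 0a) ^ 69 = 39 ^ 69 = 50
byte 5: (42 ^ 19) ^ 67 = 5b ^ 67 = 3c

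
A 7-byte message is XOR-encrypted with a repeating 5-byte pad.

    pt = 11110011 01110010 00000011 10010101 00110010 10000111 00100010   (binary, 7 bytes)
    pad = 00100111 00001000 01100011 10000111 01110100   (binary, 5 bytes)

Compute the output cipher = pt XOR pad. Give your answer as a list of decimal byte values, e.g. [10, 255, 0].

[212, 122, 96, 18, 70, 160, 42]

The 5-byte key repeats, so the effective keystream is 27 08 63 87 74 27 08.
byte 0: 243 xor  39 = 212
byte 1: 114 xor   8 = 122
byte 2:   3 xor  99 =  96
byte 3: 149 xor 135 =  18
byte 4:  50 xor 116 =  70
byte 5: 135 xor  39 = 160
byte 6:  34 xor   8 =  42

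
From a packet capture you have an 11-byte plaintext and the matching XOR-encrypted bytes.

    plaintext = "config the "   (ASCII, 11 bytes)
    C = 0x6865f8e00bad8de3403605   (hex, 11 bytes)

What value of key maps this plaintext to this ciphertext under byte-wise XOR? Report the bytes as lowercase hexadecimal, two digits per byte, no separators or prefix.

Since C = plaintext ⊕ key, XORing both sides with plaintext gives key = plaintext ⊕ C.
63 xor 68 = 0b
6f xor 65 = 0a
6e xor f8 = 96
66 xor e0 = 86
69 xor 0b = 62
67 xor ad = ca
20 xor 8d = ad
74 xor e3 = 97
68 xor 40 = 28
65 xor 36 = 53
20 xor 05 = 25

0b0a968662caad97285325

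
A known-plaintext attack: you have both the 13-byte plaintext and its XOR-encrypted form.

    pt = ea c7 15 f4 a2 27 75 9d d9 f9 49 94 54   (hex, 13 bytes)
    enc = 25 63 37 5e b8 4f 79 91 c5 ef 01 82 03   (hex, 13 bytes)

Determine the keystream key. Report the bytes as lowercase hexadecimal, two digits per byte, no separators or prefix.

Since enc = pt ⊕ key, XORing both sides with pt gives key = pt ⊕ enc.
byte 0: ea ⊕ 25 = cf
byte 1: c7 ⊕ 63 = a4
byte 2: 15 ⊕ 37 = 22
byte 3: f4 ⊕ 5e = aa
byte 4: a2 ⊕ b8 = 1a
byte 5: 27 ⊕ 4f = 68
byte 6: 75 ⊕ 79 = 0c
byte 7: 9d ⊕ 91 = 0c
byte 8: d9 ⊕ c5 = 1c
byte 9: f9 ⊕ ef = 16
byte 10: 49 ⊕ 01 = 48
byte 11: 94 ⊕ 82 = 16
byte 12: 54 ⊕ 03 = 57

cfa422aa1a680c0c1c16481657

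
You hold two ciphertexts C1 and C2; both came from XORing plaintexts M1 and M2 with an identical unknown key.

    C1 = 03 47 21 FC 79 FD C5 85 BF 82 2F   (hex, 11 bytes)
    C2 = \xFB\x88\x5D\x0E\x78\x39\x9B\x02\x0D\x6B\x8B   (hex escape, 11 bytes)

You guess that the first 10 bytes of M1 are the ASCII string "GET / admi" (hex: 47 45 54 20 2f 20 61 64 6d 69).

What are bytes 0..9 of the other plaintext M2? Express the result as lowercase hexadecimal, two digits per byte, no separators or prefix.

First, C1 ⊕ C2 = (M1 ⊕ K) ⊕ (M2 ⊕ K) = M1 ⊕ M2, so the key drops out. Then M2 = (M1 ⊕ M2) ⊕ M1 over the first 10 bytes.
byte 0: (03 XOR fb) XOR 47 = f8 XOR 47 = bf
byte 1: (47 XOR 88) XOR 45 = cf XOR 45 = 8a
byte 2: (21 XOR 5d) XOR 54 = 7c XOR 54 = 28
byte 3: (fc XOR 0e) XOR 20 = f2 XOR 20 = d2
byte 4: (79 XOR 78) XOR 2f = 01 XOR 2f = 2e
byte 5: (fd XOR 39) XOR 20 = c4 XOR 20 = e4
byte 6: (c5 XOR 9b) XOR 61 = 5e XOR 61 = 3f
byte 7: (85 XOR 02) XOR 64 = 87 XOR 64 = e3
byte 8: (bf XOR 0d) XOR 6d = b2 XOR 6d = df
byte 9: (82 XOR 6b) XOR 69 = e9 XOR 69 = 80

bf8a28d22ee43fe3df80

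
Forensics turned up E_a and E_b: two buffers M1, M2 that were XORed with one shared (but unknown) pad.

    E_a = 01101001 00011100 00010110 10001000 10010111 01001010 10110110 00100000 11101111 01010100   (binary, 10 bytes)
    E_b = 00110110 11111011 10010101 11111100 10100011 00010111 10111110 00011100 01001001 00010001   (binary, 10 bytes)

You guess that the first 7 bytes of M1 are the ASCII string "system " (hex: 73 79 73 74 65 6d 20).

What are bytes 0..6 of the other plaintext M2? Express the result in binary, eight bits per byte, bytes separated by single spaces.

00101100 10011110 11110000 00000000 01010001 00110000 00101000

First, E_a ⊕ E_b = (M1 ⊕ K) ⊕ (M2 ⊕ K) = M1 ⊕ M2, so the key drops out. Then M2 = (M1 ⊕ M2) ⊕ M1 over the first 7 bytes.
byte 0: (69 XOR 36) XOR 73 = 5f XOR 73 = 2c
byte 1: (1c XOR fb) XOR 79 = e7 XOR 79 = 9e
byte 2: (16 XOR 95) XOR 73 = 83 XOR 73 = f0
byte 3: (88 XOR fc) XOR 74 = 74 XOR 74 = 00
byte 4: (97 XOR a3) XOR 65 = 34 XOR 65 = 51
byte 5: (4a XOR 17) XOR 6d = 5d XOR 6d = 30
byte 6: (b6 XOR be) XOR 20 = 08 XOR 20 = 28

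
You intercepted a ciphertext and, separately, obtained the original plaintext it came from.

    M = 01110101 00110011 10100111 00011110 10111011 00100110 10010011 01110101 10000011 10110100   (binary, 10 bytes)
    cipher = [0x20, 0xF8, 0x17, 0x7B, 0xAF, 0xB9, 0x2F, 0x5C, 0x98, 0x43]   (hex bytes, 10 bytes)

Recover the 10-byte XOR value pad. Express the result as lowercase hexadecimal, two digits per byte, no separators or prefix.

55cbb065149fbc291bf7

Since cipher = M ⊕ pad, XORing both sides with M gives pad = M ⊕ cipher.
byte 0: 117 XOR  32 =  85
byte 1:  51 XOR 248 = 203
byte 2: 167 XOR  23 = 176
byte 3:  30 XOR 123 = 101
byte 4: 187 XOR 175 =  20
byte 5:  38 XOR 185 = 159
byte 6: 147 XOR  47 = 188
byte 7: 117 XOR  92 =  41
byte 8: 131 XOR 152 =  27
byte 9: 180 XOR  67 = 247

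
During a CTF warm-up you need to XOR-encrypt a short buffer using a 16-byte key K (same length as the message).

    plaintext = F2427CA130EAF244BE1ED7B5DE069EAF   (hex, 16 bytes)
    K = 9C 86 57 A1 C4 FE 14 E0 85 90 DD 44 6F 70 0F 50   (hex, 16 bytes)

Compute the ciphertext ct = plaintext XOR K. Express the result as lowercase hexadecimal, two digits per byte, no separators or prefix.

6ec42b00f414e6a43b8e0af1b17691ff

XOR is its own inverse, so applying the key byte-wise gives the result directly.
11110010 ^ 10011100 = 01101110
01000010 ^ 10000110 = 11000100
01111100 ^ 01010111 = 00101011
10100001 ^ 10100001 = 00000000
00110000 ^ 11000100 = 11110100
11101010 ^ 11111110 = 00010100
11110010 ^ 00010100 = 11100110
01000100 ^ 11100000 = 10100100
10111110 ^ 10000101 = 00111011
00011110 ^ 10010000 = 10001110
11010111 ^ 11011101 = 00001010
10110101 ^ 01000100 = 11110001
11011110 ^ 01101111 = 10110001
00000110 ^ 01110000 = 01110110
10011110 ^ 00001111 = 10010001
10101111 ^ 01010000 = 11111111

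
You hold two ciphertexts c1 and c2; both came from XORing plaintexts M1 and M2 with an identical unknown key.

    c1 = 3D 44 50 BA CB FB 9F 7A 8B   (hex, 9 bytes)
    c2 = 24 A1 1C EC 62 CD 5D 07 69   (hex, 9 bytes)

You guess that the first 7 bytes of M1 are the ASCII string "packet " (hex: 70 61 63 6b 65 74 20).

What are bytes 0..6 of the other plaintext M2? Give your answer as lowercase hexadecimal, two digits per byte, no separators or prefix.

First, c1 ⊕ c2 = (M1 ⊕ K) ⊕ (M2 ⊕ K) = M1 ⊕ M2, so the key drops out. Then M2 = (M1 ⊕ M2) ⊕ M1 over the first 7 bytes.
byte 0: (3d ⊕ 24) ⊕ 70 = 19 ⊕ 70 = 69
byte 1: (44 ⊕ a1) ⊕ 61 = e5 ⊕ 61 = 84
byte 2: (50 ⊕ 1c) ⊕ 63 = 4c ⊕ 63 = 2f
byte 3: (ba ⊕ ec) ⊕ 6b = 56 ⊕ 6b = 3d
byte 4: (cb ⊕ 62) ⊕ 65 = a9 ⊕ 65 = cc
byte 5: (fb ⊕ cd) ⊕ 74 = 36 ⊕ 74 = 42
byte 6: (9f ⊕ 5d) ⊕ 20 = c2 ⊕ 20 = e2

69842f3dcc42e2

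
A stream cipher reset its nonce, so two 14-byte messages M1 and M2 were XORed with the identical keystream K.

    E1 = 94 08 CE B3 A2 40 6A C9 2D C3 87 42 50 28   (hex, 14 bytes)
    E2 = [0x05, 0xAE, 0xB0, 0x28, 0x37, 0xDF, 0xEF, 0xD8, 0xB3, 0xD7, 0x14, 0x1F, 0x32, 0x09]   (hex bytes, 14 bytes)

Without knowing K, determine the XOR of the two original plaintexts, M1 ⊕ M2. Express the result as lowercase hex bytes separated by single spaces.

91 a6 7e 9b 95 9f 85 11 9e 14 93 5d 62 21

E1 ⊕ E2 = (M1 ⊕ K) ⊕ (M2 ⊕ K) = M1 ⊕ M2 — the shared key cancels under XOR.
94 ⊕ 05 = 91
08 ⊕ ae = a6
ce ⊕ b0 = 7e
b3 ⊕ 28 = 9b
a2 ⊕ 37 = 95
40 ⊕ df = 9f
6a ⊕ ef = 85
c9 ⊕ d8 = 11
2d ⊕ b3 = 9e
c3 ⊕ d7 = 14
87 ⊕ 14 = 93
42 ⊕ 1f = 5d
50 ⊕ 32 = 62
28 ⊕ 09 = 21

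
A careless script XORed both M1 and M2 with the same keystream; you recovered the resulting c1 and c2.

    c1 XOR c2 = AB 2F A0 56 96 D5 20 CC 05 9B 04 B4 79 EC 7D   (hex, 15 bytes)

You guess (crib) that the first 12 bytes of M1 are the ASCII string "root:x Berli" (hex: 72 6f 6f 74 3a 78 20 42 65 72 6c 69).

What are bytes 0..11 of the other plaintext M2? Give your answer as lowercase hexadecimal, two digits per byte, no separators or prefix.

d940cf22acad008e60e968dd

Since c1 ⊕ c2 = M1 ⊕ M2, XORing with the guessed M1 bytes yields the corresponding M2 bytes: M2 = (c1 ⊕ c2) ⊕ M1.
byte 0: 171 ⊕ 114 = 217
byte 1:  47 ⊕ 111 =  64
byte 2: 160 ⊕ 111 = 207
byte 3:  86 ⊕ 116 =  34
byte 4: 150 ⊕  58 = 172
byte 5: 213 ⊕ 120 = 173
byte 6:  32 ⊕  32 =   0
byte 7: 204 ⊕  66 = 142
byte 8:   5 ⊕ 101 =  96
byte 9: 155 ⊕ 114 = 233
byte 10:   4 ⊕ 108 = 104
byte 11: 180 ⊕ 105 = 221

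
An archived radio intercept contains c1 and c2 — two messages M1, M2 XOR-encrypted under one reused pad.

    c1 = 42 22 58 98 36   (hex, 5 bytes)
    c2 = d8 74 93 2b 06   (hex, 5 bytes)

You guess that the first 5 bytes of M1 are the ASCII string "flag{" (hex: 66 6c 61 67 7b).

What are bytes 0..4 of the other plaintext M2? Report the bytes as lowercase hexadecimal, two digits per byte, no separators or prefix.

fc3aaad44b

First, c1 ⊕ c2 = (M1 ⊕ K) ⊕ (M2 ⊕ K) = M1 ⊕ M2, so the key drops out. Then M2 = (M1 ⊕ M2) ⊕ M1 over the first 5 bytes.
byte 0: (42 ⊕ d8) ⊕ 66 = 9a ⊕ 66 = fc
byte 1: (22 ⊕ 74) ⊕ 6c = 56 ⊕ 6c = 3a
byte 2: (58 ⊕ 93) ⊕ 61 = cb ⊕ 61 = aa
byte 3: (98 ⊕ 2b) ⊕ 67 = b3 ⊕ 67 = d4
byte 4: (36 ⊕ 06) ⊕ 7b = 30 ⊕ 7b = 4b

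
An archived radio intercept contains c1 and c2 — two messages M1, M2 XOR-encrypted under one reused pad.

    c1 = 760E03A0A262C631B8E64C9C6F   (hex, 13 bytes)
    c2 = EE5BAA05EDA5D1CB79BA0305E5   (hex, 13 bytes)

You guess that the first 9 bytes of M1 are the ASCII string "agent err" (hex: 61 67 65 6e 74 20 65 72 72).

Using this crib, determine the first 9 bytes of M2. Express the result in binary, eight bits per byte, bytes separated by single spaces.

11111001 00110010 11001100 11001011 00111011 11100111 01110010 10001000 10110011

First, c1 ⊕ c2 = (M1 ⊕ K) ⊕ (M2 ⊕ K) = M1 ⊕ M2, so the key drops out. Then M2 = (M1 ⊕ M2) ⊕ M1 over the first 9 bytes.
byte 0: (76 ^ ee) ^ 61 = 98 ^ 61 = f9
byte 1: (0e ^ 5b) ^ 67 = 55 ^ 67 = 32
byte 2: (03 ^ aa) ^ 65 = a9 ^ 65 = cc
byte 3: (a0 ^ 05) ^ 6e = a5 ^ 6e = cb
byte 4: (a2 ^ ed) ^ 74 = 4f ^ 74 = 3b
byte 5: (62 ^ a5) ^ 20 = c7 ^ 20 = e7
byte 6: (c6 ^ d1) ^ 65 = 17 ^ 65 = 72
byte 7: (31 ^ cb) ^ 72 = fa ^ 72 = 88
byte 8: (b8 ^ 79) ^ 72 = c1 ^ 72 = b3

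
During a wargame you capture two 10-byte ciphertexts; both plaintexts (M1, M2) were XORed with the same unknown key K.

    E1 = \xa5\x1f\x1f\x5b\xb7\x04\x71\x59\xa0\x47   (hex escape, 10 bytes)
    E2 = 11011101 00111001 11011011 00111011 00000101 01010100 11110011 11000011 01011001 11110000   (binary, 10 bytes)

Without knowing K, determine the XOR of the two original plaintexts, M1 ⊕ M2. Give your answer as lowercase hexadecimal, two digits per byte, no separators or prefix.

E1 ⊕ E2 = (M1 ⊕ K) ⊕ (M2 ⊕ K) = M1 ⊕ M2 — the shared key cancels under XOR.
165 ⊕ 221 = 120
 31 ⊕  57 =  38
 31 ⊕ 219 = 196
 91 ⊕  59 =  96
183 ⊕   5 = 178
  4 ⊕  84 =  80
113 ⊕ 243 = 130
 89 ⊕ 195 = 154
160 ⊕  89 = 249
 71 ⊕ 240 = 183

7826c460b250829af9b7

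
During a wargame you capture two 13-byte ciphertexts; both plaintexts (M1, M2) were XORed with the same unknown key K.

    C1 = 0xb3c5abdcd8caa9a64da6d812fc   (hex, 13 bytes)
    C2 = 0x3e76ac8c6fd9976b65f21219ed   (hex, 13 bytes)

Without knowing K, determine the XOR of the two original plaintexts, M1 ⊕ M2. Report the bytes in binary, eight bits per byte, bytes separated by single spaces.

10001101 10110011 00000111 01010000 10110111 00010011 00111110 11001101 00101000 01010100 11001010 00001011 00010001

C1 ⊕ C2 = (M1 ⊕ K) ⊕ (M2 ⊕ K) = M1 ⊕ M2 — the shared key cancels under XOR.
179 ⊕  62 = 141
197 ⊕ 118 = 179
171 ⊕ 172 =   7
220 ⊕ 140 =  80
216 ⊕ 111 = 183
202 ⊕ 217 =  19
169 ⊕ 151 =  62
166 ⊕ 107 = 205
 77 ⊕ 101 =  40
166 ⊕ 242 =  84
216 ⊕  18 = 202
 18 ⊕  25 =  11
252 ⊕ 237 =  17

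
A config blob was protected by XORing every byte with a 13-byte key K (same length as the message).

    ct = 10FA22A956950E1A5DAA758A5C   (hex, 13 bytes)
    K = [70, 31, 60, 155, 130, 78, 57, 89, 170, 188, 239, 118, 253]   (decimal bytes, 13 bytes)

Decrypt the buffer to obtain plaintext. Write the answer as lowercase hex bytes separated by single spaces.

56 e5 1e 32 d4 db 37 43 f7 16 9a fc a1

byte 0: 00010000 ⊕ 01000110 = 01010110
byte 1: 11111010 ⊕ 00011111 = 11100101
byte 2: 00100010 ⊕ 00111100 = 00011110
byte 3: 10101001 ⊕ 10011011 = 00110010
byte 4: 01010110 ⊕ 10000010 = 11010100
byte 5: 10010101 ⊕ 01001110 = 11011011
byte 6: 00001110 ⊕ 00111001 = 00110111
byte 7: 00011010 ⊕ 01011001 = 01000011
byte 8: 01011101 ⊕ 10101010 = 11110111
byte 9: 10101010 ⊕ 10111100 = 00010110
byte 10: 01110101 ⊕ 11101111 = 10011010
byte 11: 10001010 ⊕ 01110110 = 11111100
byte 12: 01011100 ⊕ 11111101 = 10100001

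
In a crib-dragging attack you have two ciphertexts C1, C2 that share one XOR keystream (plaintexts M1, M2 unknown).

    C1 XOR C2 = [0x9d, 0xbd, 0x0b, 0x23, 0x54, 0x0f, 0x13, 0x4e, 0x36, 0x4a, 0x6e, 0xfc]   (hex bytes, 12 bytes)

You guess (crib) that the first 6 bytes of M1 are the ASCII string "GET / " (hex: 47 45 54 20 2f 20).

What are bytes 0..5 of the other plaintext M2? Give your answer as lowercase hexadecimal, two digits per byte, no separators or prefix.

daf85f037b2f

Since C1 ⊕ C2 = M1 ⊕ M2, XORing with the guessed M1 bytes yields the corresponding M2 bytes: M2 = (C1 ⊕ C2) ⊕ M1.
10011101 xor 01000111 = 11011010
10111101 xor 01000101 = 11111000
00001011 xor 01010100 = 01011111
00100011 xor 00100000 = 00000011
01010100 xor 00101111 = 01111011
00001111 xor 00100000 = 00101111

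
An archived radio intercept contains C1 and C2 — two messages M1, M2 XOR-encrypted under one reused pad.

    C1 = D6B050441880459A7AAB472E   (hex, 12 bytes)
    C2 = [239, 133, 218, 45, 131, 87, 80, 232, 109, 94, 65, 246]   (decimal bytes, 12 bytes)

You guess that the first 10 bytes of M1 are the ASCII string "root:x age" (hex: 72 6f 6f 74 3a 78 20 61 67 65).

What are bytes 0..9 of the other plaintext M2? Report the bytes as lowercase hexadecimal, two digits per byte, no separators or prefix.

4b5ae51da1af35137090

First, C1 ⊕ C2 = (M1 ⊕ K) ⊕ (M2 ⊕ K) = M1 ⊕ M2, so the key drops out. Then M2 = (M1 ⊕ M2) ⊕ M1 over the first 10 bytes.
byte 0: (d6 ⊕ ef) ⊕ 72 = 39 ⊕ 72 = 4b
byte 1: (b0 ⊕ 85) ⊕ 6f = 35 ⊕ 6f = 5a
byte 2: (50 ⊕ da) ⊕ 6f = 8a ⊕ 6f = e5
byte 3: (44 ⊕ 2d) ⊕ 74 = 69 ⊕ 74 = 1d
byte 4: (18 ⊕ 83) ⊕ 3a = 9b ⊕ 3a = a1
byte 5: (80 ⊕ 57) ⊕ 78 = d7 ⊕ 78 = af
byte 6: (45 ⊕ 50) ⊕ 20 = 15 ⊕ 20 = 35
byte 7: (9a ⊕ e8) ⊕ 61 = 72 ⊕ 61 = 13
byte 8: (7a ⊕ 6d) ⊕ 67 = 17 ⊕ 67 = 70
byte 9: (ab ⊕ 5e) ⊕ 65 = f5 ⊕ 65 = 90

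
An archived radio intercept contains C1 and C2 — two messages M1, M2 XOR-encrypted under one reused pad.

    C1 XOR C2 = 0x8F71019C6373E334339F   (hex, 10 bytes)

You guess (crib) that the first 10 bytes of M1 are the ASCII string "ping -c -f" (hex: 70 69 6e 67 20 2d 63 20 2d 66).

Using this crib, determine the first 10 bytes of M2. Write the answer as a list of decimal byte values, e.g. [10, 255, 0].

Since C1 ⊕ C2 = M1 ⊕ M2, XORing with the guessed M1 bytes yields the corresponding M2 bytes: M2 = (C1 ⊕ C2) ⊕ M1.
byte 0: 8f xor 70 = ff
byte 1: 71 xor 69 = 18
byte 2: 01 xor 6e = 6f
byte 3: 9c xor 67 = fb
byte 4: 63 xor 20 = 43
byte 5: 73 xor 2d = 5e
byte 6: e3 xor 63 = 80
byte 7: 34 xor 20 = 14
byte 8: 33 xor 2d = 1e
byte 9: 9f xor 66 = f9

[255, 24, 111, 251, 67, 94, 128, 20, 30, 249]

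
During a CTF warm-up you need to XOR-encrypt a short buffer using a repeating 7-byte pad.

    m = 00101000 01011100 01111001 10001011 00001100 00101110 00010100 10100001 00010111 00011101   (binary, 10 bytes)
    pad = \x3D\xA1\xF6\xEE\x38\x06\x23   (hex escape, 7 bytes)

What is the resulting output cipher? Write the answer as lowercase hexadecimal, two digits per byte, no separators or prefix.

The 7-byte key repeats, so the effective keystream is 3d a1 f6 ee 38 06 23 3d a1 f6.
byte 0: 28 ^ 3d = 15
byte 1: 5c ^ a1 = fd
byte 2: 79 ^ f6 = 8f
byte 3: 8b ^ ee = 65
byte 4: 0c ^ 38 = 34
byte 5: 2e ^ 06 = 28
byte 6: 14 ^ 23 = 37
byte 7: a1 ^ 3d = 9c
byte 8: 17 ^ a1 = b6
byte 9: 1d ^ f6 = eb

15fd8f653428379cb6eb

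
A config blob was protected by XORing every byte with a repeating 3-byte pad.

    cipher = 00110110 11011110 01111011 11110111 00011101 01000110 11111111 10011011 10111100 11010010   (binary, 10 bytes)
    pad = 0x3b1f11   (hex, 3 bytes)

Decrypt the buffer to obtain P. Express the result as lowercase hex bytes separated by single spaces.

The 3-byte key repeats, so the effective keystream is 3b 1f 11 3b 1f 11 3b 1f 11 3b.
byte 0: 36 ^ 3b = 0d
byte 1: de ^ 1f = c1
byte 2: 7b ^ 11 = 6a
byte 3: f7 ^ 3b = cc
byte 4: 1d ^ 1f = 02
byte 5: 46 ^ 11 = 57
byte 6: ff ^ 3b = c4
byte 7: 9b ^ 1f = 84
byte 8: bc ^ 11 = ad
byte 9: d2 ^ 3b = e9

0d c1 6a cc 02 57 c4 84 ad e9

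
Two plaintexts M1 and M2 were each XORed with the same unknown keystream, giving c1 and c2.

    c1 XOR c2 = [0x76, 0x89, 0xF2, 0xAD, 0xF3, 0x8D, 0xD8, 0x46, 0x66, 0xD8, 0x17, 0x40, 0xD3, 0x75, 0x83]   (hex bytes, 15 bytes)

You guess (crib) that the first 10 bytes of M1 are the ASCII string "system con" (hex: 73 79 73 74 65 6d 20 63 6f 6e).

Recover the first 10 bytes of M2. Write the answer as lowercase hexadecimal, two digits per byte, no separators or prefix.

Since c1 ⊕ c2 = M1 ⊕ M2, XORing with the guessed M1 bytes yields the corresponding M2 bytes: M2 = (c1 ⊕ c2) ⊕ M1.
118 xor 115 =   5
137 xor 121 = 240
242 xor 115 = 129
173 xor 116 = 217
243 xor 101 = 150
141 xor 109 = 224
216 xor  32 = 248
 70 xor  99 =  37
102 xor 111 =   9
216 xor 110 = 182

05f081d996e0f82509b6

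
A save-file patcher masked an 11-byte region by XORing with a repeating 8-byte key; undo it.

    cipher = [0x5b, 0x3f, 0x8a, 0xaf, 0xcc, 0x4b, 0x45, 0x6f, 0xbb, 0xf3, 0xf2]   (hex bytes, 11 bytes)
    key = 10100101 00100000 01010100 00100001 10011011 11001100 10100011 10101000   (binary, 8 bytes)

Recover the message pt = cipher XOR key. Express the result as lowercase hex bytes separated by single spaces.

fe 1f de 8e 57 87 e6 c7 1e d3 a6

The 8-byte key repeats, so the effective keystream is a5 20 54 21 9b cc a3 a8 a5 20 54.
byte 0: 5b XOR a5 = fe
byte 1: 3f XOR 20 = 1f
byte 2: 8a XOR 54 = de
byte 3: af XOR 21 = 8e
byte 4: cc XOR 9b = 57
byte 5: 4b XOR cc = 87
byte 6: 45 XOR a3 = e6
byte 7: 6f XOR a8 = c7
byte 8: bb XOR a5 = 1e
byte 9: f3 XOR 20 = d3
byte 10: f2 XOR 54 = a6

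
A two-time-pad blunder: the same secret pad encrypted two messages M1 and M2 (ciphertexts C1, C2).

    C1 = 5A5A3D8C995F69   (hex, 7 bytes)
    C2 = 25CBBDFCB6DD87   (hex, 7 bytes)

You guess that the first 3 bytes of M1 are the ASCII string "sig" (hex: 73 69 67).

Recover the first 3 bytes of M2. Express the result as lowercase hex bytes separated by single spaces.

First, C1 ⊕ C2 = (M1 ⊕ K) ⊕ (M2 ⊕ K) = M1 ⊕ M2, so the key drops out. Then M2 = (M1 ⊕ M2) ⊕ M1 over the first 3 bytes.
byte 0: (5a XOR 25) XOR 73 = 7f XOR 73 = 0c
byte 1: (5a XOR cb) XOR 69 = 91 XOR 69 = f8
byte 2: (3d XOR bd) XOR 67 = 80 XOR 67 = e7

0c f8 e7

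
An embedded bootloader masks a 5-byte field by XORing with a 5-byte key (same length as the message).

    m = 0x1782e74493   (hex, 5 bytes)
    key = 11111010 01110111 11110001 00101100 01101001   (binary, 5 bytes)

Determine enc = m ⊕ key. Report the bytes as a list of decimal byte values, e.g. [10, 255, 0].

[237, 245, 22, 104, 250]

XOR is its own inverse, so applying the key byte-wise gives the result directly.
00010111 ⊕ 11111010 = 11101101
10000010 ⊕ 01110111 = 11110101
11100111 ⊕ 11110001 = 00010110
01000100 ⊕ 00101100 = 01101000
10010011 ⊕ 01101001 = 11111010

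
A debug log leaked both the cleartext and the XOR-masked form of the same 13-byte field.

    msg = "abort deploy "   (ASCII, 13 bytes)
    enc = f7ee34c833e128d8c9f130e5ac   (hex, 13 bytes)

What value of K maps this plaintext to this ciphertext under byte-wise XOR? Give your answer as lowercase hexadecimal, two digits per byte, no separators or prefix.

Since enc = msg ⊕ K, XORing both sides with msg gives K = msg ⊕ enc.
01100001 ^ 11110111 = 10010110
01100010 ^ 11101110 = 10001100
01101111 ^ 00110100 = 01011011
01110010 ^ 11001000 = 10111010
01110100 ^ 00110011 = 01000111
00100000 ^ 11100001 = 11000001
01100100 ^ 00101000 = 01001100
01100101 ^ 11011000 = 10111101
01110000 ^ 11001001 = 10111001
01101100 ^ 11110001 = 10011101
01101111 ^ 00110000 = 01011111
01111001 ^ 11100101 = 10011100
00100000 ^ 10101100 = 10001100

968c5bba47c14cbdb99d5f9c8c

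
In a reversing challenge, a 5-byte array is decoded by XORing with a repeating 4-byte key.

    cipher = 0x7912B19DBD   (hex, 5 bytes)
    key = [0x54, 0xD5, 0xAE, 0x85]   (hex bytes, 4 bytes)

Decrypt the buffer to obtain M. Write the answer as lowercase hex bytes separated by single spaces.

The 4-byte key repeats, so the effective keystream is 54 d5 ae 85 54.
byte 0: 79 ^ 54 = 2d
byte 1: 12 ^ d5 = c7
byte 2: b1 ^ ae = 1f
byte 3: 9d ^ 85 = 18
byte 4: bd ^ 54 = e9

2d c7 1f 18 e9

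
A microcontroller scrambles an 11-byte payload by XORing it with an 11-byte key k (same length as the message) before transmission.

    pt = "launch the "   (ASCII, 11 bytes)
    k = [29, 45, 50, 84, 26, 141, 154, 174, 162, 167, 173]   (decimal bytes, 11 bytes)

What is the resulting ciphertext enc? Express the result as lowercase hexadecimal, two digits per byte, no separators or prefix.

6c ⊕ 1d = 71
61 ⊕ 2d = 4c
75 ⊕ 32 = 47
6e ⊕ 54 = 3a
63 ⊕ 1a = 79
68 ⊕ 8d = e5
20 ⊕ 9a = ba
74 ⊕ ae = da
68 ⊕ a2 = ca
65 ⊕ a7 = c2
20 ⊕ ad = 8d

714c473a79e5badacac28d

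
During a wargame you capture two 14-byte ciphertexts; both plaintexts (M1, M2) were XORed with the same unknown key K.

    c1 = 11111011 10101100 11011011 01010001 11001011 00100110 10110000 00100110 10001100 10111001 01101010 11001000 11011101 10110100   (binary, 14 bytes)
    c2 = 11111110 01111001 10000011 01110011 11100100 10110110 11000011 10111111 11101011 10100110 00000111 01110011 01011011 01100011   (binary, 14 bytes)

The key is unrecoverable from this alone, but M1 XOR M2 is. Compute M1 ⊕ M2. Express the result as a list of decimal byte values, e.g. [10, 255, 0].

c1 ⊕ c2 = (M1 ⊕ K) ⊕ (M2 ⊕ K) = M1 ⊕ M2 — the shared key cancels under XOR.
11111011 XOR 11111110 = 00000101
10101100 XOR 01111001 = 11010101
11011011 XOR 10000011 = 01011000
01010001 XOR 01110011 = 00100010
11001011 XOR 11100100 = 00101111
00100110 XOR 10110110 = 10010000
10110000 XOR 11000011 = 01110011
00100110 XOR 10111111 = 10011001
10001100 XOR 11101011 = 01100111
10111001 XOR 10100110 = 00011111
01101010 XOR 00000111 = 01101101
11001000 XOR 01110011 = 10111011
11011101 XOR 01011011 = 10000110
10110100 XOR 01100011 = 11010111

[5, 213, 88, 34, 47, 144, 115, 153, 103, 31, 109, 187, 134, 215]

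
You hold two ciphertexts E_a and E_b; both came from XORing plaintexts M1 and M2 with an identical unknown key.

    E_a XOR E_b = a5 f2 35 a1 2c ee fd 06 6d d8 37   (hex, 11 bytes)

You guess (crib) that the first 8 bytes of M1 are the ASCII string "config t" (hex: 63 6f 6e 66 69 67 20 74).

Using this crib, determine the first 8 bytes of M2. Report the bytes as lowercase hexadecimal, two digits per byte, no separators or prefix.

c69d5bc74589dd72

Since E_a ⊕ E_b = M1 ⊕ M2, XORing with the guessed M1 bytes yields the corresponding M2 bytes: M2 = (E_a ⊕ E_b) ⊕ M1.
a5 ⊕ 63 = c6
f2 ⊕ 6f = 9d
35 ⊕ 6e = 5b
a1 ⊕ 66 = c7
2c ⊕ 69 = 45
ee ⊕ 67 = 89
fd ⊕ 20 = dd
06 ⊕ 74 = 72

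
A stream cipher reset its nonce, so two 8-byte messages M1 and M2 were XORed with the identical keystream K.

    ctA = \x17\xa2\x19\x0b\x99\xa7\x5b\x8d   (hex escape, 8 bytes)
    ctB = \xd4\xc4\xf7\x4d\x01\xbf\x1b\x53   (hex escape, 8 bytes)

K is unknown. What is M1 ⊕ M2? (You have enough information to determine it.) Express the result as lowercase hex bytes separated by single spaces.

ctA ⊕ ctB = (M1 ⊕ K) ⊕ (M2 ⊕ K) = M1 ⊕ M2 — the shared key cancels under XOR.
17 xor d4 = c3
a2 xor c4 = 66
19 xor f7 = ee
0b xor 4d = 46
99 xor 01 = 98
a7 xor bf = 18
5b xor 1b = 40
8d xor 53 = de

c3 66 ee 46 98 18 40 de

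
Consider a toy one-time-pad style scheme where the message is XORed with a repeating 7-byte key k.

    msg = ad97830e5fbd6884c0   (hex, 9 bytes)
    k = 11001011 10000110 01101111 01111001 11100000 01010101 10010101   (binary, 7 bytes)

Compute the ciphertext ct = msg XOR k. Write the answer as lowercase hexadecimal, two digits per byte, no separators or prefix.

6611ec77bfe8fd4f46

The 7-byte key repeats, so the effective keystream is cb 86 6f 79 e0 55 95 cb 86.
byte 0: ad ^ cb = 66
byte 1: 97 ^ 86 = 11
byte 2: 83 ^ 6f = ec
byte 3: 0e ^ 79 = 77
byte 4: 5f ^ e0 = bf
byte 5: bd ^ 55 = e8
byte 6: 68 ^ 95 = fd
byte 7: 84 ^ cb = 4f
byte 8: c0 ^ 86 = 46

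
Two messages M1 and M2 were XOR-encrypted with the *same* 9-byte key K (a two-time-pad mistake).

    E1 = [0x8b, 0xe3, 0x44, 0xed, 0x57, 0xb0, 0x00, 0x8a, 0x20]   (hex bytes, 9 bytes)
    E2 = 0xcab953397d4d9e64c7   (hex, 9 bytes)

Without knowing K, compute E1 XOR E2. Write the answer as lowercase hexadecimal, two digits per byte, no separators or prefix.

E1 ⊕ E2 = (M1 ⊕ K) ⊕ (M2 ⊕ K) = M1 ⊕ M2 — the shared key cancels under XOR.
8b ^ ca = 41
e3 ^ b9 = 5a
44 ^ 53 = 17
ed ^ 39 = d4
57 ^ 7d = 2a
b0 ^ 4d = fd
00 ^ 9e = 9e
8a ^ 64 = ee
20 ^ c7 = e7

415a17d42afd9eeee7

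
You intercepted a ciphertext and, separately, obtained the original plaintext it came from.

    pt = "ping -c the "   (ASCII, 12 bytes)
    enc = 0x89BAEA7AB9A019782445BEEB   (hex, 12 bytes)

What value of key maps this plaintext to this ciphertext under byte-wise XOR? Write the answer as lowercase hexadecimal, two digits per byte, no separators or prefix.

Since enc = pt ⊕ key, XORing both sides with pt gives key = pt ⊕ enc.
01110000 ^ 10001001 = 11111001
01101001 ^ 10111010 = 11010011
01101110 ^ 11101010 = 10000100
01100111 ^ 01111010 = 00011101
00100000 ^ 10111001 = 10011001
00101101 ^ 10100000 = 10001101
01100011 ^ 00011001 = 01111010
00100000 ^ 01111000 = 01011000
01110100 ^ 00100100 = 01010000
01101000 ^ 01000101 = 00101101
01100101 ^ 10111110 = 11011011
00100000 ^ 11101011 = 11001011

f9d3841d998d7a58502ddbcb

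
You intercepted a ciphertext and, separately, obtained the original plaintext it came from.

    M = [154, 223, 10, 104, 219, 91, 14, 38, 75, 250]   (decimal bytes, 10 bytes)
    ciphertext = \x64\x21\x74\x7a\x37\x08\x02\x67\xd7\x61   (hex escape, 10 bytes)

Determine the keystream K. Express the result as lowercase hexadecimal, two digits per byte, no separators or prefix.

Since ciphertext = M ⊕ K, XORing both sides with M gives K = M ⊕ ciphertext.
154 ^ 100 = 254
223 ^  33 = 254
 10 ^ 116 = 126
104 ^ 122 =  18
219 ^  55 = 236
 91 ^   8 =  83
 14 ^   2 =  12
 38 ^ 103 =  65
 75 ^ 215 = 156
250 ^  97 = 155

fefe7e12ec530c419c9b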